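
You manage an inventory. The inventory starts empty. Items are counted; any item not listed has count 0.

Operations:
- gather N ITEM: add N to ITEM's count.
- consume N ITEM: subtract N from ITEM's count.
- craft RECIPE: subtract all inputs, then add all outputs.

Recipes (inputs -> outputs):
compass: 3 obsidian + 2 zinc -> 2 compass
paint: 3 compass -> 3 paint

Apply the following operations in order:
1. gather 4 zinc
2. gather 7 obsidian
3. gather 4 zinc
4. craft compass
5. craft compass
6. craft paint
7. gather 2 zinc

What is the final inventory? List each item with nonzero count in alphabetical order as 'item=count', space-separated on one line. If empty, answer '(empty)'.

After 1 (gather 4 zinc): zinc=4
After 2 (gather 7 obsidian): obsidian=7 zinc=4
After 3 (gather 4 zinc): obsidian=7 zinc=8
After 4 (craft compass): compass=2 obsidian=4 zinc=6
After 5 (craft compass): compass=4 obsidian=1 zinc=4
After 6 (craft paint): compass=1 obsidian=1 paint=3 zinc=4
After 7 (gather 2 zinc): compass=1 obsidian=1 paint=3 zinc=6

Answer: compass=1 obsidian=1 paint=3 zinc=6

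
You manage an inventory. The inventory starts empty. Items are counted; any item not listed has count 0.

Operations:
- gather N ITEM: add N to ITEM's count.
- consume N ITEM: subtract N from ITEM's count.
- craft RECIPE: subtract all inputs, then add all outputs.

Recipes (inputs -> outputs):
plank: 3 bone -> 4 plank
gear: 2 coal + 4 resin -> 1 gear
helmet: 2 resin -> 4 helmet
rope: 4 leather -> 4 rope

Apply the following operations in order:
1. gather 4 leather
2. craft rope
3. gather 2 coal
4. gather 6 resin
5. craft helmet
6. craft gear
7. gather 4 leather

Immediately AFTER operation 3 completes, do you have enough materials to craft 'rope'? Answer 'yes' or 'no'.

Answer: no

Derivation:
After 1 (gather 4 leather): leather=4
After 2 (craft rope): rope=4
After 3 (gather 2 coal): coal=2 rope=4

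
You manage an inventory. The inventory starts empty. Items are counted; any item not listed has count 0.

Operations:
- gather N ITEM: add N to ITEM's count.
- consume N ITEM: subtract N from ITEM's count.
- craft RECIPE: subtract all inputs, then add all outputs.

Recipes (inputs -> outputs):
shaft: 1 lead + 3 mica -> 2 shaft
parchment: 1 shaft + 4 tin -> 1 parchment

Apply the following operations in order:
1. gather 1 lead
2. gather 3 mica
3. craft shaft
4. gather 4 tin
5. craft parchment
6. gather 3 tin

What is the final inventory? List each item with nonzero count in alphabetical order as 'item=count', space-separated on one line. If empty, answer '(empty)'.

Answer: parchment=1 shaft=1 tin=3

Derivation:
After 1 (gather 1 lead): lead=1
After 2 (gather 3 mica): lead=1 mica=3
After 3 (craft shaft): shaft=2
After 4 (gather 4 tin): shaft=2 tin=4
After 5 (craft parchment): parchment=1 shaft=1
After 6 (gather 3 tin): parchment=1 shaft=1 tin=3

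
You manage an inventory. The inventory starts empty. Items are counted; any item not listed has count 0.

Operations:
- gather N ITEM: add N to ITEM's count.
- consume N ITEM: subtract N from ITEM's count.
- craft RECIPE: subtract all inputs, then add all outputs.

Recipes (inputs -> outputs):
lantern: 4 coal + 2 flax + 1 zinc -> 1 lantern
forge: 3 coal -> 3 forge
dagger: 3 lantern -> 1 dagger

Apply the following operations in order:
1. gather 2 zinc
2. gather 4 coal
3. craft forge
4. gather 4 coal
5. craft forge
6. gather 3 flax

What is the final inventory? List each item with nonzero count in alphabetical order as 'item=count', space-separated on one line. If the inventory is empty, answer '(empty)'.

After 1 (gather 2 zinc): zinc=2
After 2 (gather 4 coal): coal=4 zinc=2
After 3 (craft forge): coal=1 forge=3 zinc=2
After 4 (gather 4 coal): coal=5 forge=3 zinc=2
After 5 (craft forge): coal=2 forge=6 zinc=2
After 6 (gather 3 flax): coal=2 flax=3 forge=6 zinc=2

Answer: coal=2 flax=3 forge=6 zinc=2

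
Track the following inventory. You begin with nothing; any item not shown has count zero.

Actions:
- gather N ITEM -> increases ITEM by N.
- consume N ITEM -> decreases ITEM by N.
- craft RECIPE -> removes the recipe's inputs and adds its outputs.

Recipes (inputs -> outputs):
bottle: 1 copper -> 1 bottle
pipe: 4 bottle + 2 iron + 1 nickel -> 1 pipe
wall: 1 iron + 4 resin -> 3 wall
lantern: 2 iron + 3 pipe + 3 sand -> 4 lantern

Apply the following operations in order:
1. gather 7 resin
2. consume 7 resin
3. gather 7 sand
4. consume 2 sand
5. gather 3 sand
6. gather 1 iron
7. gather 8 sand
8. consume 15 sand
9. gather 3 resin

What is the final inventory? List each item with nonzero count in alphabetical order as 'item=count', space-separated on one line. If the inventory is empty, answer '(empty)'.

After 1 (gather 7 resin): resin=7
After 2 (consume 7 resin): (empty)
After 3 (gather 7 sand): sand=7
After 4 (consume 2 sand): sand=5
After 5 (gather 3 sand): sand=8
After 6 (gather 1 iron): iron=1 sand=8
After 7 (gather 8 sand): iron=1 sand=16
After 8 (consume 15 sand): iron=1 sand=1
After 9 (gather 3 resin): iron=1 resin=3 sand=1

Answer: iron=1 resin=3 sand=1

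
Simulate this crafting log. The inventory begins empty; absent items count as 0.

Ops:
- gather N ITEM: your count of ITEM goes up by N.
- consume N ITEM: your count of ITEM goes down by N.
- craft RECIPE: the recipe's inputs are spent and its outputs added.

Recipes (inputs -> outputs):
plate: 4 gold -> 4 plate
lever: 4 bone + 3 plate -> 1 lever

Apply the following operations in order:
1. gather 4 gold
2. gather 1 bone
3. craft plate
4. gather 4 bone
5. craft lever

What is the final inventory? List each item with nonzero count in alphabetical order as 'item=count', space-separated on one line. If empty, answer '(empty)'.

Answer: bone=1 lever=1 plate=1

Derivation:
After 1 (gather 4 gold): gold=4
After 2 (gather 1 bone): bone=1 gold=4
After 3 (craft plate): bone=1 plate=4
After 4 (gather 4 bone): bone=5 plate=4
After 5 (craft lever): bone=1 lever=1 plate=1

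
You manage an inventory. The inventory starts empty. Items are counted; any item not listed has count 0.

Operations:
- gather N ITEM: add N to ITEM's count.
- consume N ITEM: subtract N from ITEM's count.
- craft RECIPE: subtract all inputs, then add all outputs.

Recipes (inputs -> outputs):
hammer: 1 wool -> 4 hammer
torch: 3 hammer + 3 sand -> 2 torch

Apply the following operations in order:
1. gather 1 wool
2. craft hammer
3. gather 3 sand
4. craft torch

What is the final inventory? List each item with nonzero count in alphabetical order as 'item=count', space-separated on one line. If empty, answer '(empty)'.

After 1 (gather 1 wool): wool=1
After 2 (craft hammer): hammer=4
After 3 (gather 3 sand): hammer=4 sand=3
After 4 (craft torch): hammer=1 torch=2

Answer: hammer=1 torch=2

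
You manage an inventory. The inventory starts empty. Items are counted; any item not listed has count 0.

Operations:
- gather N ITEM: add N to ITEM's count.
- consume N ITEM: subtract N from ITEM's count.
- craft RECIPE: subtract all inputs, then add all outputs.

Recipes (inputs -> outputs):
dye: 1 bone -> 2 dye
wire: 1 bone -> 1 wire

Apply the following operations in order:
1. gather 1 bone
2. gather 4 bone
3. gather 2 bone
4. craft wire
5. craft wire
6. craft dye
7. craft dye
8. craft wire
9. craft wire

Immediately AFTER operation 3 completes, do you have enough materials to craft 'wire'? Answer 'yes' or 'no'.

After 1 (gather 1 bone): bone=1
After 2 (gather 4 bone): bone=5
After 3 (gather 2 bone): bone=7

Answer: yes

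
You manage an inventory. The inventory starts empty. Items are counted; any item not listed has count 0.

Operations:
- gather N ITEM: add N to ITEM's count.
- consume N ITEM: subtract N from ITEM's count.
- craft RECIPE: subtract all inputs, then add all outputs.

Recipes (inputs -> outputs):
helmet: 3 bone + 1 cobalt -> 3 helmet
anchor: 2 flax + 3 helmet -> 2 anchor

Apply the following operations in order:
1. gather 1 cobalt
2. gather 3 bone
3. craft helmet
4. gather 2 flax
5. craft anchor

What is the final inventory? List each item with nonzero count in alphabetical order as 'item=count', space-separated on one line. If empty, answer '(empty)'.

After 1 (gather 1 cobalt): cobalt=1
After 2 (gather 3 bone): bone=3 cobalt=1
After 3 (craft helmet): helmet=3
After 4 (gather 2 flax): flax=2 helmet=3
After 5 (craft anchor): anchor=2

Answer: anchor=2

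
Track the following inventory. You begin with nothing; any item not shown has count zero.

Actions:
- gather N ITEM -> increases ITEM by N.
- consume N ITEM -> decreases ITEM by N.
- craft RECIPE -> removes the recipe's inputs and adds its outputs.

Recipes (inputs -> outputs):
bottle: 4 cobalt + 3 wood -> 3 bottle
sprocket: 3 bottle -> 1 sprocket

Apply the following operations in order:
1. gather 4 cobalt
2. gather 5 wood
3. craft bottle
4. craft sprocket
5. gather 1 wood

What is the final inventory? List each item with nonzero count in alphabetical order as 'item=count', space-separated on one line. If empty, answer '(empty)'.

After 1 (gather 4 cobalt): cobalt=4
After 2 (gather 5 wood): cobalt=4 wood=5
After 3 (craft bottle): bottle=3 wood=2
After 4 (craft sprocket): sprocket=1 wood=2
After 5 (gather 1 wood): sprocket=1 wood=3

Answer: sprocket=1 wood=3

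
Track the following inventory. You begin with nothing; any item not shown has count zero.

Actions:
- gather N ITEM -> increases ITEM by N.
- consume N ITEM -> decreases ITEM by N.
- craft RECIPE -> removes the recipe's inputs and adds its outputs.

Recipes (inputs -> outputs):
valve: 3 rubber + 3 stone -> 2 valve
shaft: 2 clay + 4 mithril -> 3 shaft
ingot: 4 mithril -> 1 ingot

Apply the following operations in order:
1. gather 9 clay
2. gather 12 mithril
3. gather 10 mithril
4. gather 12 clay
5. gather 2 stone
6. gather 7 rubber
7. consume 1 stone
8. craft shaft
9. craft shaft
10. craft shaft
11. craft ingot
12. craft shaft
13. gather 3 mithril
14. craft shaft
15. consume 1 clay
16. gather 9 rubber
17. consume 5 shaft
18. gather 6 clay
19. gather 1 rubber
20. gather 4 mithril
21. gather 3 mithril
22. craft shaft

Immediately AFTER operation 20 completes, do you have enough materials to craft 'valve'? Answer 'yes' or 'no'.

Answer: no

Derivation:
After 1 (gather 9 clay): clay=9
After 2 (gather 12 mithril): clay=9 mithril=12
After 3 (gather 10 mithril): clay=9 mithril=22
After 4 (gather 12 clay): clay=21 mithril=22
After 5 (gather 2 stone): clay=21 mithril=22 stone=2
After 6 (gather 7 rubber): clay=21 mithril=22 rubber=7 stone=2
After 7 (consume 1 stone): clay=21 mithril=22 rubber=7 stone=1
After 8 (craft shaft): clay=19 mithril=18 rubber=7 shaft=3 stone=1
After 9 (craft shaft): clay=17 mithril=14 rubber=7 shaft=6 stone=1
After 10 (craft shaft): clay=15 mithril=10 rubber=7 shaft=9 stone=1
After 11 (craft ingot): clay=15 ingot=1 mithril=6 rubber=7 shaft=9 stone=1
After 12 (craft shaft): clay=13 ingot=1 mithril=2 rubber=7 shaft=12 stone=1
After 13 (gather 3 mithril): clay=13 ingot=1 mithril=5 rubber=7 shaft=12 stone=1
After 14 (craft shaft): clay=11 ingot=1 mithril=1 rubber=7 shaft=15 stone=1
After 15 (consume 1 clay): clay=10 ingot=1 mithril=1 rubber=7 shaft=15 stone=1
After 16 (gather 9 rubber): clay=10 ingot=1 mithril=1 rubber=16 shaft=15 stone=1
After 17 (consume 5 shaft): clay=10 ingot=1 mithril=1 rubber=16 shaft=10 stone=1
After 18 (gather 6 clay): clay=16 ingot=1 mithril=1 rubber=16 shaft=10 stone=1
After 19 (gather 1 rubber): clay=16 ingot=1 mithril=1 rubber=17 shaft=10 stone=1
After 20 (gather 4 mithril): clay=16 ingot=1 mithril=5 rubber=17 shaft=10 stone=1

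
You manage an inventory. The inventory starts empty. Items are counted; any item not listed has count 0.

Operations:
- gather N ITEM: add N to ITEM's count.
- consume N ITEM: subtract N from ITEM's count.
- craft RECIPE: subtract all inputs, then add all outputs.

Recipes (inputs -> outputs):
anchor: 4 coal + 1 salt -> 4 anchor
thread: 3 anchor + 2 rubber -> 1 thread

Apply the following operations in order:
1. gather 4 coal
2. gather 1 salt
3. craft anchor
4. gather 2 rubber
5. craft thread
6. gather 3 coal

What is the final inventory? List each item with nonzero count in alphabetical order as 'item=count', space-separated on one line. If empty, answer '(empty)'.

After 1 (gather 4 coal): coal=4
After 2 (gather 1 salt): coal=4 salt=1
After 3 (craft anchor): anchor=4
After 4 (gather 2 rubber): anchor=4 rubber=2
After 5 (craft thread): anchor=1 thread=1
After 6 (gather 3 coal): anchor=1 coal=3 thread=1

Answer: anchor=1 coal=3 thread=1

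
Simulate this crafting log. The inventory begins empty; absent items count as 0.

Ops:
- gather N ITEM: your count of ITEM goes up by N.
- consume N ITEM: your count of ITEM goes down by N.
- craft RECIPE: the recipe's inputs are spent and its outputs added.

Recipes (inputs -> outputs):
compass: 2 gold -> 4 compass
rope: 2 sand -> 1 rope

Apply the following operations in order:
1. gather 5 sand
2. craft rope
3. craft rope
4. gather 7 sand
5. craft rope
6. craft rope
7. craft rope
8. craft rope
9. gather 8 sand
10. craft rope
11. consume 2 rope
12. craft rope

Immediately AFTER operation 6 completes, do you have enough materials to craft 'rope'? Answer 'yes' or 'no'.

Answer: yes

Derivation:
After 1 (gather 5 sand): sand=5
After 2 (craft rope): rope=1 sand=3
After 3 (craft rope): rope=2 sand=1
After 4 (gather 7 sand): rope=2 sand=8
After 5 (craft rope): rope=3 sand=6
After 6 (craft rope): rope=4 sand=4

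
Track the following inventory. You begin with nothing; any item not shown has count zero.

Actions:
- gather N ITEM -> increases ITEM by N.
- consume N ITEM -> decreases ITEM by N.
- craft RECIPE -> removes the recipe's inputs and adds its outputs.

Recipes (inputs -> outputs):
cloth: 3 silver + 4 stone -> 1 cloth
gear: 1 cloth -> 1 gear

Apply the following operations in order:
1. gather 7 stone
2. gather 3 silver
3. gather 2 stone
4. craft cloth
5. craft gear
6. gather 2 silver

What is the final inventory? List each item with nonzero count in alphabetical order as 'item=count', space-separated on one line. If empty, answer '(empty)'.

After 1 (gather 7 stone): stone=7
After 2 (gather 3 silver): silver=3 stone=7
After 3 (gather 2 stone): silver=3 stone=9
After 4 (craft cloth): cloth=1 stone=5
After 5 (craft gear): gear=1 stone=5
After 6 (gather 2 silver): gear=1 silver=2 stone=5

Answer: gear=1 silver=2 stone=5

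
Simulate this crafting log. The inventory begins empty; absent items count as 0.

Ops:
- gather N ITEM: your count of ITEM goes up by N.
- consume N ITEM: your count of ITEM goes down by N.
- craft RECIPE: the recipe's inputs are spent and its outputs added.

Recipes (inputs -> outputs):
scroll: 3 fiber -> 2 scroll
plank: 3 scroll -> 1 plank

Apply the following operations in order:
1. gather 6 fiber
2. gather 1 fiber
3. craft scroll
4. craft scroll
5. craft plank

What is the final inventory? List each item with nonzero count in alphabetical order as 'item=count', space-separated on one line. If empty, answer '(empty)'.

After 1 (gather 6 fiber): fiber=6
After 2 (gather 1 fiber): fiber=7
After 3 (craft scroll): fiber=4 scroll=2
After 4 (craft scroll): fiber=1 scroll=4
After 5 (craft plank): fiber=1 plank=1 scroll=1

Answer: fiber=1 plank=1 scroll=1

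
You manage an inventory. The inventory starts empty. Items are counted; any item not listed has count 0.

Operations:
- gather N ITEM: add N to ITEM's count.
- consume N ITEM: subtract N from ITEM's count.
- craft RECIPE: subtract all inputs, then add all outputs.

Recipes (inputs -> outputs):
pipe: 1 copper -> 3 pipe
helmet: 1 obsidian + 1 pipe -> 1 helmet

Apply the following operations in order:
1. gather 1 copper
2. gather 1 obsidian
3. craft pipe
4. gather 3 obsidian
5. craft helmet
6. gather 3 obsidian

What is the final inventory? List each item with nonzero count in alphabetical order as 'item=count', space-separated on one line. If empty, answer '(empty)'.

Answer: helmet=1 obsidian=6 pipe=2

Derivation:
After 1 (gather 1 copper): copper=1
After 2 (gather 1 obsidian): copper=1 obsidian=1
After 3 (craft pipe): obsidian=1 pipe=3
After 4 (gather 3 obsidian): obsidian=4 pipe=3
After 5 (craft helmet): helmet=1 obsidian=3 pipe=2
After 6 (gather 3 obsidian): helmet=1 obsidian=6 pipe=2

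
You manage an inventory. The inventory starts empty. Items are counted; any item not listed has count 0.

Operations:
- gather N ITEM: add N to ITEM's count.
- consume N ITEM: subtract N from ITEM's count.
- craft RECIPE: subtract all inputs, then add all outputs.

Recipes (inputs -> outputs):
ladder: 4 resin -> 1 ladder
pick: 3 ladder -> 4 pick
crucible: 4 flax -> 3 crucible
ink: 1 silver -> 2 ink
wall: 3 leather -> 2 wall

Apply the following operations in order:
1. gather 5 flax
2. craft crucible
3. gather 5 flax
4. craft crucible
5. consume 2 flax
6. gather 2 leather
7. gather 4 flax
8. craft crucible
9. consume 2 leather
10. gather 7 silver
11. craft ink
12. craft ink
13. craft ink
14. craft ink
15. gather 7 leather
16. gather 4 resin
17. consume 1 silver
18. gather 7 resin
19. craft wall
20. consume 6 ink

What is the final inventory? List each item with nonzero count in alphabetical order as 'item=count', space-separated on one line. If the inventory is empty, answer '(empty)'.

After 1 (gather 5 flax): flax=5
After 2 (craft crucible): crucible=3 flax=1
After 3 (gather 5 flax): crucible=3 flax=6
After 4 (craft crucible): crucible=6 flax=2
After 5 (consume 2 flax): crucible=6
After 6 (gather 2 leather): crucible=6 leather=2
After 7 (gather 4 flax): crucible=6 flax=4 leather=2
After 8 (craft crucible): crucible=9 leather=2
After 9 (consume 2 leather): crucible=9
After 10 (gather 7 silver): crucible=9 silver=7
After 11 (craft ink): crucible=9 ink=2 silver=6
After 12 (craft ink): crucible=9 ink=4 silver=5
After 13 (craft ink): crucible=9 ink=6 silver=4
After 14 (craft ink): crucible=9 ink=8 silver=3
After 15 (gather 7 leather): crucible=9 ink=8 leather=7 silver=3
After 16 (gather 4 resin): crucible=9 ink=8 leather=7 resin=4 silver=3
After 17 (consume 1 silver): crucible=9 ink=8 leather=7 resin=4 silver=2
After 18 (gather 7 resin): crucible=9 ink=8 leather=7 resin=11 silver=2
After 19 (craft wall): crucible=9 ink=8 leather=4 resin=11 silver=2 wall=2
After 20 (consume 6 ink): crucible=9 ink=2 leather=4 resin=11 silver=2 wall=2

Answer: crucible=9 ink=2 leather=4 resin=11 silver=2 wall=2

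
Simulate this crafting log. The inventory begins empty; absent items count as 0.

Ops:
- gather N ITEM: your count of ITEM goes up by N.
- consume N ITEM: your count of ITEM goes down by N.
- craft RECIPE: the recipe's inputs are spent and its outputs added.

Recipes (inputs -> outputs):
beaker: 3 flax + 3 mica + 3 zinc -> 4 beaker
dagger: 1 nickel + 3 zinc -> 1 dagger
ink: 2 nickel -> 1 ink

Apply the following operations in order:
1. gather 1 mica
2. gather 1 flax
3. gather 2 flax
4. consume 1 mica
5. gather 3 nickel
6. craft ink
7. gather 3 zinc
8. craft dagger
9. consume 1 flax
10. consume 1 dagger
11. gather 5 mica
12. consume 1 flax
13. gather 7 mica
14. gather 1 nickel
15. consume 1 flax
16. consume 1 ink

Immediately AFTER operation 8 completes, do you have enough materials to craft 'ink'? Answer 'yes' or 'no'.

Answer: no

Derivation:
After 1 (gather 1 mica): mica=1
After 2 (gather 1 flax): flax=1 mica=1
After 3 (gather 2 flax): flax=3 mica=1
After 4 (consume 1 mica): flax=3
After 5 (gather 3 nickel): flax=3 nickel=3
After 6 (craft ink): flax=3 ink=1 nickel=1
After 7 (gather 3 zinc): flax=3 ink=1 nickel=1 zinc=3
After 8 (craft dagger): dagger=1 flax=3 ink=1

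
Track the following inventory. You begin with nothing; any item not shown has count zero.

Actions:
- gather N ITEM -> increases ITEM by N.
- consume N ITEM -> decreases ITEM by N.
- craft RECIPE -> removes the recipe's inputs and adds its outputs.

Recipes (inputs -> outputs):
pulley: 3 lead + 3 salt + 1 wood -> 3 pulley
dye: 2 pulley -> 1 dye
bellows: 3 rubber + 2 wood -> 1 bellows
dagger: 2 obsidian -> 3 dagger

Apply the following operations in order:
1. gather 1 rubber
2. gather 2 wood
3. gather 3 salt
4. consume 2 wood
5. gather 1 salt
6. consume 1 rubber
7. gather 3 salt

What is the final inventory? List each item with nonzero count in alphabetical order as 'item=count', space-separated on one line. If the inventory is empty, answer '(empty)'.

After 1 (gather 1 rubber): rubber=1
After 2 (gather 2 wood): rubber=1 wood=2
After 3 (gather 3 salt): rubber=1 salt=3 wood=2
After 4 (consume 2 wood): rubber=1 salt=3
After 5 (gather 1 salt): rubber=1 salt=4
After 6 (consume 1 rubber): salt=4
After 7 (gather 3 salt): salt=7

Answer: salt=7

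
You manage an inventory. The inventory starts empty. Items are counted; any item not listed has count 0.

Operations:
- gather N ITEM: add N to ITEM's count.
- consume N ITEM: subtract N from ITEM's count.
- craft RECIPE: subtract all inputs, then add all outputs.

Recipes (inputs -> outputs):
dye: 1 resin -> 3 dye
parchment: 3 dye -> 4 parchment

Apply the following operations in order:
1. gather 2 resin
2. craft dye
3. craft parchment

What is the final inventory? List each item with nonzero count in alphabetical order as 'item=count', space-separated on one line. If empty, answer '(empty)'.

Answer: parchment=4 resin=1

Derivation:
After 1 (gather 2 resin): resin=2
After 2 (craft dye): dye=3 resin=1
After 3 (craft parchment): parchment=4 resin=1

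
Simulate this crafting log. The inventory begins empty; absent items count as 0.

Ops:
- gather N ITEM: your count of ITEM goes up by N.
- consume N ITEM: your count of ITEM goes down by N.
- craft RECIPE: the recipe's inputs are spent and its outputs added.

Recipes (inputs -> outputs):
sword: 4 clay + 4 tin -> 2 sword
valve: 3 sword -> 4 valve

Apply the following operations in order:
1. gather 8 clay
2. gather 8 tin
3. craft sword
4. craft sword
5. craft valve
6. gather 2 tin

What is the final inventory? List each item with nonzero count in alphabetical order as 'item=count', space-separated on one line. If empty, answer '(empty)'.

After 1 (gather 8 clay): clay=8
After 2 (gather 8 tin): clay=8 tin=8
After 3 (craft sword): clay=4 sword=2 tin=4
After 4 (craft sword): sword=4
After 5 (craft valve): sword=1 valve=4
After 6 (gather 2 tin): sword=1 tin=2 valve=4

Answer: sword=1 tin=2 valve=4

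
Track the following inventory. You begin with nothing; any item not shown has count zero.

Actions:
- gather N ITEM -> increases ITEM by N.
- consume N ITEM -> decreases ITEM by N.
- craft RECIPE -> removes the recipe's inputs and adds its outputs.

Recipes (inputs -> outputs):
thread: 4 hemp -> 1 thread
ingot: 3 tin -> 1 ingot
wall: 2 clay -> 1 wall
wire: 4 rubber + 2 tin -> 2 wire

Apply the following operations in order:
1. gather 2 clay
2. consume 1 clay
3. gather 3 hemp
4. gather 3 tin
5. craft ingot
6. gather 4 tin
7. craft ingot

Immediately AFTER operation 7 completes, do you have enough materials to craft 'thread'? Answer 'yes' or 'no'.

After 1 (gather 2 clay): clay=2
After 2 (consume 1 clay): clay=1
After 3 (gather 3 hemp): clay=1 hemp=3
After 4 (gather 3 tin): clay=1 hemp=3 tin=3
After 5 (craft ingot): clay=1 hemp=3 ingot=1
After 6 (gather 4 tin): clay=1 hemp=3 ingot=1 tin=4
After 7 (craft ingot): clay=1 hemp=3 ingot=2 tin=1

Answer: no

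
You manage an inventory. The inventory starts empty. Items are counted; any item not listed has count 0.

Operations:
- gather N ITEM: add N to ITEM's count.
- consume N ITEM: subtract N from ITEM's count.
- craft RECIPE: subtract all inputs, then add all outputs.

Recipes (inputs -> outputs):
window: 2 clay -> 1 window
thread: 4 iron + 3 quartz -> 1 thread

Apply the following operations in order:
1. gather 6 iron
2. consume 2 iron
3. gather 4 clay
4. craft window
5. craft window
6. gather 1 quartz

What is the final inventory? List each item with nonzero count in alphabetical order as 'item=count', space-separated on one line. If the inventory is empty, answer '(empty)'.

After 1 (gather 6 iron): iron=6
After 2 (consume 2 iron): iron=4
After 3 (gather 4 clay): clay=4 iron=4
After 4 (craft window): clay=2 iron=4 window=1
After 5 (craft window): iron=4 window=2
After 6 (gather 1 quartz): iron=4 quartz=1 window=2

Answer: iron=4 quartz=1 window=2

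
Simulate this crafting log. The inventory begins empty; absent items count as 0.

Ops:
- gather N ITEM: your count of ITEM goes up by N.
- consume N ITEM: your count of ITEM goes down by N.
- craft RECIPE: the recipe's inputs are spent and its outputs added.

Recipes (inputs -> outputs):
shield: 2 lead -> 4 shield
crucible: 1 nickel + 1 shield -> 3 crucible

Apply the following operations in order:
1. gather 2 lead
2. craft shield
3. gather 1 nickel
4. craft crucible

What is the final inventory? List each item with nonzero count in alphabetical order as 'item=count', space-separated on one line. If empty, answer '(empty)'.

After 1 (gather 2 lead): lead=2
After 2 (craft shield): shield=4
After 3 (gather 1 nickel): nickel=1 shield=4
After 4 (craft crucible): crucible=3 shield=3

Answer: crucible=3 shield=3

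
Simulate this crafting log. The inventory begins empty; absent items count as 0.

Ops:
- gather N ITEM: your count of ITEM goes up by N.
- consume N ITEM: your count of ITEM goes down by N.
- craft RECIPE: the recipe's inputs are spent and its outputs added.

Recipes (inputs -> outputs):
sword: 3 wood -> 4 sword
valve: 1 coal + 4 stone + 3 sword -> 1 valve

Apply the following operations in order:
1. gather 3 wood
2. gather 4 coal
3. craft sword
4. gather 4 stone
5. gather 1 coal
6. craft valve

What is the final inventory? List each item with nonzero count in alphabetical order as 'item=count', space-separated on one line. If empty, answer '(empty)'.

Answer: coal=4 sword=1 valve=1

Derivation:
After 1 (gather 3 wood): wood=3
After 2 (gather 4 coal): coal=4 wood=3
After 3 (craft sword): coal=4 sword=4
After 4 (gather 4 stone): coal=4 stone=4 sword=4
After 5 (gather 1 coal): coal=5 stone=4 sword=4
After 6 (craft valve): coal=4 sword=1 valve=1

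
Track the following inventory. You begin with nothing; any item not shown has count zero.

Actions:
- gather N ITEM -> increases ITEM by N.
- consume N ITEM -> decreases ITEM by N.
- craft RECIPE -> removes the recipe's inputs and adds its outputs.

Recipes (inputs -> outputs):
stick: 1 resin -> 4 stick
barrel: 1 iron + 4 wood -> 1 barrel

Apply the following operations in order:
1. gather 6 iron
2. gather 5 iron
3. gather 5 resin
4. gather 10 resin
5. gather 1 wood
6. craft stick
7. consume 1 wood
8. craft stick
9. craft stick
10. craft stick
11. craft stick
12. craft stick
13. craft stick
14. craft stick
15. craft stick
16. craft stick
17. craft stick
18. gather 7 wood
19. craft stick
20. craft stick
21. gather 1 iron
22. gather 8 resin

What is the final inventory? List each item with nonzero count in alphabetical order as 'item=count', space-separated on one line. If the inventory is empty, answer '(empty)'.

After 1 (gather 6 iron): iron=6
After 2 (gather 5 iron): iron=11
After 3 (gather 5 resin): iron=11 resin=5
After 4 (gather 10 resin): iron=11 resin=15
After 5 (gather 1 wood): iron=11 resin=15 wood=1
After 6 (craft stick): iron=11 resin=14 stick=4 wood=1
After 7 (consume 1 wood): iron=11 resin=14 stick=4
After 8 (craft stick): iron=11 resin=13 stick=8
After 9 (craft stick): iron=11 resin=12 stick=12
After 10 (craft stick): iron=11 resin=11 stick=16
After 11 (craft stick): iron=11 resin=10 stick=20
After 12 (craft stick): iron=11 resin=9 stick=24
After 13 (craft stick): iron=11 resin=8 stick=28
After 14 (craft stick): iron=11 resin=7 stick=32
After 15 (craft stick): iron=11 resin=6 stick=36
After 16 (craft stick): iron=11 resin=5 stick=40
After 17 (craft stick): iron=11 resin=4 stick=44
After 18 (gather 7 wood): iron=11 resin=4 stick=44 wood=7
After 19 (craft stick): iron=11 resin=3 stick=48 wood=7
After 20 (craft stick): iron=11 resin=2 stick=52 wood=7
After 21 (gather 1 iron): iron=12 resin=2 stick=52 wood=7
After 22 (gather 8 resin): iron=12 resin=10 stick=52 wood=7

Answer: iron=12 resin=10 stick=52 wood=7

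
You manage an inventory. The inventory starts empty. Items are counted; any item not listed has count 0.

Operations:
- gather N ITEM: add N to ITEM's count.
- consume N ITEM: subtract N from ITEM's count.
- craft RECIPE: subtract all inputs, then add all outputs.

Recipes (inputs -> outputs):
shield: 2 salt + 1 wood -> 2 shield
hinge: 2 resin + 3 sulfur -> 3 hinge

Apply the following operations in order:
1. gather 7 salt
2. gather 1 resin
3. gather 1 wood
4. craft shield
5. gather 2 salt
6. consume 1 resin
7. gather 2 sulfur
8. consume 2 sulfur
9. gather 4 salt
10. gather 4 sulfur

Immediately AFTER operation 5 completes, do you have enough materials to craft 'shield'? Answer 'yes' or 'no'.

Answer: no

Derivation:
After 1 (gather 7 salt): salt=7
After 2 (gather 1 resin): resin=1 salt=7
After 3 (gather 1 wood): resin=1 salt=7 wood=1
After 4 (craft shield): resin=1 salt=5 shield=2
After 5 (gather 2 salt): resin=1 salt=7 shield=2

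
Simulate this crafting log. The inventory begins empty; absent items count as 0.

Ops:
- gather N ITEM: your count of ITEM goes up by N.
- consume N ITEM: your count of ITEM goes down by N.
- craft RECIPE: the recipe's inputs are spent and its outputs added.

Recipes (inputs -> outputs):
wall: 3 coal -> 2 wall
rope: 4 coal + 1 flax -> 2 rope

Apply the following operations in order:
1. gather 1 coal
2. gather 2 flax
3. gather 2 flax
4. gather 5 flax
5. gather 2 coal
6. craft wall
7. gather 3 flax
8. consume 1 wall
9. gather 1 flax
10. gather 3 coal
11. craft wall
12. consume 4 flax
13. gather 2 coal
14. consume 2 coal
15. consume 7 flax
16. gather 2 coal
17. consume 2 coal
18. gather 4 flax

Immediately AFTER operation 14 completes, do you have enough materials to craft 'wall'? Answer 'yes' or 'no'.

After 1 (gather 1 coal): coal=1
After 2 (gather 2 flax): coal=1 flax=2
After 3 (gather 2 flax): coal=1 flax=4
After 4 (gather 5 flax): coal=1 flax=9
After 5 (gather 2 coal): coal=3 flax=9
After 6 (craft wall): flax=9 wall=2
After 7 (gather 3 flax): flax=12 wall=2
After 8 (consume 1 wall): flax=12 wall=1
After 9 (gather 1 flax): flax=13 wall=1
After 10 (gather 3 coal): coal=3 flax=13 wall=1
After 11 (craft wall): flax=13 wall=3
After 12 (consume 4 flax): flax=9 wall=3
After 13 (gather 2 coal): coal=2 flax=9 wall=3
After 14 (consume 2 coal): flax=9 wall=3

Answer: no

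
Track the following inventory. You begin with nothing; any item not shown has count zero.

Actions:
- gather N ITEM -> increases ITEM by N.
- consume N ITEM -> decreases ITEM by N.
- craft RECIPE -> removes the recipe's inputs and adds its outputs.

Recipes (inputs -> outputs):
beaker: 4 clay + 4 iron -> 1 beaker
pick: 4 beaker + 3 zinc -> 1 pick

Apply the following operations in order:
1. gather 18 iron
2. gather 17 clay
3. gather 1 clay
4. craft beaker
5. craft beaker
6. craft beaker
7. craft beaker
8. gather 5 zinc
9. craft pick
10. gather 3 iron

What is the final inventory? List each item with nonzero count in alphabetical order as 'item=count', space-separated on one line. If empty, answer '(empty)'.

After 1 (gather 18 iron): iron=18
After 2 (gather 17 clay): clay=17 iron=18
After 3 (gather 1 clay): clay=18 iron=18
After 4 (craft beaker): beaker=1 clay=14 iron=14
After 5 (craft beaker): beaker=2 clay=10 iron=10
After 6 (craft beaker): beaker=3 clay=6 iron=6
After 7 (craft beaker): beaker=4 clay=2 iron=2
After 8 (gather 5 zinc): beaker=4 clay=2 iron=2 zinc=5
After 9 (craft pick): clay=2 iron=2 pick=1 zinc=2
After 10 (gather 3 iron): clay=2 iron=5 pick=1 zinc=2

Answer: clay=2 iron=5 pick=1 zinc=2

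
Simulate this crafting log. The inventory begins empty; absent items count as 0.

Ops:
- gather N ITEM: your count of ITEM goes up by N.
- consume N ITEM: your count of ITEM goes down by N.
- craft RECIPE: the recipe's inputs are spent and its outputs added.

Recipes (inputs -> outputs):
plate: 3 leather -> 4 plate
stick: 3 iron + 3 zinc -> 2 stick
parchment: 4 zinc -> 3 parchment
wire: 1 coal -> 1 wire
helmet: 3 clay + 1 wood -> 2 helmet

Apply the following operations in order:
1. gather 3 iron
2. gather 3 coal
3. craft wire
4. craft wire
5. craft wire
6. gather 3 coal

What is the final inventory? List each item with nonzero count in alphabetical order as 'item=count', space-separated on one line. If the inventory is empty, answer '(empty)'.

After 1 (gather 3 iron): iron=3
After 2 (gather 3 coal): coal=3 iron=3
After 3 (craft wire): coal=2 iron=3 wire=1
After 4 (craft wire): coal=1 iron=3 wire=2
After 5 (craft wire): iron=3 wire=3
After 6 (gather 3 coal): coal=3 iron=3 wire=3

Answer: coal=3 iron=3 wire=3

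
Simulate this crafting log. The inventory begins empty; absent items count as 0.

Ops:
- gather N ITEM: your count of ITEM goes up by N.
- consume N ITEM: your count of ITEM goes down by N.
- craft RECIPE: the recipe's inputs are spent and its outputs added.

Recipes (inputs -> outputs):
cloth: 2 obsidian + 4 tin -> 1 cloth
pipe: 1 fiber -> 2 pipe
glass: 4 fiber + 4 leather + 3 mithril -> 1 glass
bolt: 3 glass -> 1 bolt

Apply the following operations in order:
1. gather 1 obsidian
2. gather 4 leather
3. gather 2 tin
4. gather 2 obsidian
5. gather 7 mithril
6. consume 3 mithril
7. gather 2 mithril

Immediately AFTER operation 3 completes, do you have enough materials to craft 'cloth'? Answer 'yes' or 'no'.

After 1 (gather 1 obsidian): obsidian=1
After 2 (gather 4 leather): leather=4 obsidian=1
After 3 (gather 2 tin): leather=4 obsidian=1 tin=2

Answer: no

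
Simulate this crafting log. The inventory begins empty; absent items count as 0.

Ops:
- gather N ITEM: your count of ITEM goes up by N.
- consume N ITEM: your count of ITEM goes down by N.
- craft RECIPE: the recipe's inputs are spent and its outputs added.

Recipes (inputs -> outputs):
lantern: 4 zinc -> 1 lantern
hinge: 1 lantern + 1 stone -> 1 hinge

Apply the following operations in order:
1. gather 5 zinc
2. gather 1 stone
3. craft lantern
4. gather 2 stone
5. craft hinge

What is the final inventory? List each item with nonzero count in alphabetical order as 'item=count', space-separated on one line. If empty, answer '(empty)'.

Answer: hinge=1 stone=2 zinc=1

Derivation:
After 1 (gather 5 zinc): zinc=5
After 2 (gather 1 stone): stone=1 zinc=5
After 3 (craft lantern): lantern=1 stone=1 zinc=1
After 4 (gather 2 stone): lantern=1 stone=3 zinc=1
After 5 (craft hinge): hinge=1 stone=2 zinc=1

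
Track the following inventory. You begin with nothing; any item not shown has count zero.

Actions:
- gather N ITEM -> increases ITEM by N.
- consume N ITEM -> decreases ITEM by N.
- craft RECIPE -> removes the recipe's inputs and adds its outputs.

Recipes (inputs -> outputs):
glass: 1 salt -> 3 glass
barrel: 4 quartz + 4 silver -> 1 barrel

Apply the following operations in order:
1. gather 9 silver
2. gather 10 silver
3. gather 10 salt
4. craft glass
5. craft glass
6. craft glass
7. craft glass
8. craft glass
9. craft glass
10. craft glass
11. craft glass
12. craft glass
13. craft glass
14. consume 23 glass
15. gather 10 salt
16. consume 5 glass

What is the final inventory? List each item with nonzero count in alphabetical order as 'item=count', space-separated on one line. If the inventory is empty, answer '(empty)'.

After 1 (gather 9 silver): silver=9
After 2 (gather 10 silver): silver=19
After 3 (gather 10 salt): salt=10 silver=19
After 4 (craft glass): glass=3 salt=9 silver=19
After 5 (craft glass): glass=6 salt=8 silver=19
After 6 (craft glass): glass=9 salt=7 silver=19
After 7 (craft glass): glass=12 salt=6 silver=19
After 8 (craft glass): glass=15 salt=5 silver=19
After 9 (craft glass): glass=18 salt=4 silver=19
After 10 (craft glass): glass=21 salt=3 silver=19
After 11 (craft glass): glass=24 salt=2 silver=19
After 12 (craft glass): glass=27 salt=1 silver=19
After 13 (craft glass): glass=30 silver=19
After 14 (consume 23 glass): glass=7 silver=19
After 15 (gather 10 salt): glass=7 salt=10 silver=19
After 16 (consume 5 glass): glass=2 salt=10 silver=19

Answer: glass=2 salt=10 silver=19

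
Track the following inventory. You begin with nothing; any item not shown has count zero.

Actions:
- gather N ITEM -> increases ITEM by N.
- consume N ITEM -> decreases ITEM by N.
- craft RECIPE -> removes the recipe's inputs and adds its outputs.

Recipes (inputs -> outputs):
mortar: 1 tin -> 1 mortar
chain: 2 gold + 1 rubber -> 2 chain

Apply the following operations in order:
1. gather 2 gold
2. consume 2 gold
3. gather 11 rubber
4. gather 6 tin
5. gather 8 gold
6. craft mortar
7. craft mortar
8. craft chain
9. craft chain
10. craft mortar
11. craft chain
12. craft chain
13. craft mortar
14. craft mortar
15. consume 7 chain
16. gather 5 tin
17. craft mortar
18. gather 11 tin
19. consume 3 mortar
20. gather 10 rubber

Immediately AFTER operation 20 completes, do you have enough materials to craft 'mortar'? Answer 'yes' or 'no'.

After 1 (gather 2 gold): gold=2
After 2 (consume 2 gold): (empty)
After 3 (gather 11 rubber): rubber=11
After 4 (gather 6 tin): rubber=11 tin=6
After 5 (gather 8 gold): gold=8 rubber=11 tin=6
After 6 (craft mortar): gold=8 mortar=1 rubber=11 tin=5
After 7 (craft mortar): gold=8 mortar=2 rubber=11 tin=4
After 8 (craft chain): chain=2 gold=6 mortar=2 rubber=10 tin=4
After 9 (craft chain): chain=4 gold=4 mortar=2 rubber=9 tin=4
After 10 (craft mortar): chain=4 gold=4 mortar=3 rubber=9 tin=3
After 11 (craft chain): chain=6 gold=2 mortar=3 rubber=8 tin=3
After 12 (craft chain): chain=8 mortar=3 rubber=7 tin=3
After 13 (craft mortar): chain=8 mortar=4 rubber=7 tin=2
After 14 (craft mortar): chain=8 mortar=5 rubber=7 tin=1
After 15 (consume 7 chain): chain=1 mortar=5 rubber=7 tin=1
After 16 (gather 5 tin): chain=1 mortar=5 rubber=7 tin=6
After 17 (craft mortar): chain=1 mortar=6 rubber=7 tin=5
After 18 (gather 11 tin): chain=1 mortar=6 rubber=7 tin=16
After 19 (consume 3 mortar): chain=1 mortar=3 rubber=7 tin=16
After 20 (gather 10 rubber): chain=1 mortar=3 rubber=17 tin=16

Answer: yes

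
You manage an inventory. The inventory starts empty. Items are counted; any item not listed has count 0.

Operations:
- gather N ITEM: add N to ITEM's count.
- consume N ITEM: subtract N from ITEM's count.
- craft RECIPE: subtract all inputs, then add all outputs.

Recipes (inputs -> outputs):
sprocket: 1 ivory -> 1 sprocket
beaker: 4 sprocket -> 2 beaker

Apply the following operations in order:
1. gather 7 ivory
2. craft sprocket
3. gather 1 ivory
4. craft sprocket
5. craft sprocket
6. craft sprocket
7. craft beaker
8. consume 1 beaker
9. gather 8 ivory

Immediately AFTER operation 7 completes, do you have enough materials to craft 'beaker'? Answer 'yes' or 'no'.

Answer: no

Derivation:
After 1 (gather 7 ivory): ivory=7
After 2 (craft sprocket): ivory=6 sprocket=1
After 3 (gather 1 ivory): ivory=7 sprocket=1
After 4 (craft sprocket): ivory=6 sprocket=2
After 5 (craft sprocket): ivory=5 sprocket=3
After 6 (craft sprocket): ivory=4 sprocket=4
After 7 (craft beaker): beaker=2 ivory=4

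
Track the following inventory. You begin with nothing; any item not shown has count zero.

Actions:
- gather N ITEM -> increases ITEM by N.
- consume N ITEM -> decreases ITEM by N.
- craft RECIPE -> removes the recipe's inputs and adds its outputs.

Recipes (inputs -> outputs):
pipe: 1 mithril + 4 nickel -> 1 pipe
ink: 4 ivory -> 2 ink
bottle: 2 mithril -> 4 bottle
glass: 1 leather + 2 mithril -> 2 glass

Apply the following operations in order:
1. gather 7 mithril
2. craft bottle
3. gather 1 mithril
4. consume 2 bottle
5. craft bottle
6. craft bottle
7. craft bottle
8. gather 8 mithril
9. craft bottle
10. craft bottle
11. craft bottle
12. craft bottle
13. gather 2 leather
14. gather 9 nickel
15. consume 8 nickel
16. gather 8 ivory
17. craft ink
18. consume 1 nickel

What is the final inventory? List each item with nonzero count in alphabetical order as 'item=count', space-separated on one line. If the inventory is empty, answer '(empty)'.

After 1 (gather 7 mithril): mithril=7
After 2 (craft bottle): bottle=4 mithril=5
After 3 (gather 1 mithril): bottle=4 mithril=6
After 4 (consume 2 bottle): bottle=2 mithril=6
After 5 (craft bottle): bottle=6 mithril=4
After 6 (craft bottle): bottle=10 mithril=2
After 7 (craft bottle): bottle=14
After 8 (gather 8 mithril): bottle=14 mithril=8
After 9 (craft bottle): bottle=18 mithril=6
After 10 (craft bottle): bottle=22 mithril=4
After 11 (craft bottle): bottle=26 mithril=2
After 12 (craft bottle): bottle=30
After 13 (gather 2 leather): bottle=30 leather=2
After 14 (gather 9 nickel): bottle=30 leather=2 nickel=9
After 15 (consume 8 nickel): bottle=30 leather=2 nickel=1
After 16 (gather 8 ivory): bottle=30 ivory=8 leather=2 nickel=1
After 17 (craft ink): bottle=30 ink=2 ivory=4 leather=2 nickel=1
After 18 (consume 1 nickel): bottle=30 ink=2 ivory=4 leather=2

Answer: bottle=30 ink=2 ivory=4 leather=2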